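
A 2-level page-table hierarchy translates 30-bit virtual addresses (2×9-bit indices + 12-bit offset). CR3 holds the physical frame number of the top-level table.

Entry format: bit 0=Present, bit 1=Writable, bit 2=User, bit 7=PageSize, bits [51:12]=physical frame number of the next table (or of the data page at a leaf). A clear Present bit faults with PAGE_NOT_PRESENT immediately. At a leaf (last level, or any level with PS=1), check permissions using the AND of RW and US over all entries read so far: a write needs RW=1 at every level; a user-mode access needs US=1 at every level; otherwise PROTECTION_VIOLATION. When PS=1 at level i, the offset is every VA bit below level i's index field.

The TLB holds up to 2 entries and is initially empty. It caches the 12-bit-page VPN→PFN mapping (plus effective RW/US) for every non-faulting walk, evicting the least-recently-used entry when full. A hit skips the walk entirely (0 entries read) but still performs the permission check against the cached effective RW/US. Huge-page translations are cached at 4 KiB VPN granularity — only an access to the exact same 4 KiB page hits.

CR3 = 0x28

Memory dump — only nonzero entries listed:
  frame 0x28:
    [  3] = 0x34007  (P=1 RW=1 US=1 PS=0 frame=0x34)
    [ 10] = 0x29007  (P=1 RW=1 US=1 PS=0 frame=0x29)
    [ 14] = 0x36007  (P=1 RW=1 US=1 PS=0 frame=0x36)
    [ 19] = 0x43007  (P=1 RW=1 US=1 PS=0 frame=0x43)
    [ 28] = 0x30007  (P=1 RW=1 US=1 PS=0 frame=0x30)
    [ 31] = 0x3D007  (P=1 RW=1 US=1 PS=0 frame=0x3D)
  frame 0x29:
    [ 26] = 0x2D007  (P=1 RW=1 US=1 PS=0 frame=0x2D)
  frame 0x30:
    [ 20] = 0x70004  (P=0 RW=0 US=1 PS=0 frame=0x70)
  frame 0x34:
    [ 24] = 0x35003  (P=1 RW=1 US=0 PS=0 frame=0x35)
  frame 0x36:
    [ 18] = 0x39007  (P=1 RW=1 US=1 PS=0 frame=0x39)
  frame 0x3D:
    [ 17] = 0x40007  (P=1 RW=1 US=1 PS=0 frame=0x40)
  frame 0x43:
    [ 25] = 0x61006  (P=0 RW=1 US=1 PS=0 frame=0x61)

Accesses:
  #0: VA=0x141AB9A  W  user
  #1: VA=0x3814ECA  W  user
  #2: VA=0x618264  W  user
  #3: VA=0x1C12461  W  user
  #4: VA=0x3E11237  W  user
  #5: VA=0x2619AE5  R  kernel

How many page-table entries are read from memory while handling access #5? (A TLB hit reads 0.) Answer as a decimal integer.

Trace:
#0 VA=0x141AB9A (w,user):
  L0: frame=0x28 idx=10 entry=0x29007 [P=1 RW=1 US=1 PS=0]
  L1: frame=0x29 idx=26 entry=0x2D007 [P=1 RW=1 US=1 PS=0]
  → PA=0x2DB9A  (2 entries read)
#1 VA=0x3814ECA (w,user):
  L0: frame=0x28 idx=28 entry=0x30007 [P=1 RW=1 US=1 PS=0]
  L1: frame=0x30 idx=20 entry=0x70004 [P=0 RW=0 US=1 PS=0]
  ⇒ fault: PAGE_NOT_PRESENT  — 2 lookups
#2 VA=0x618264 (w,user):
  L0: frame=0x28 idx=3 entry=0x34007 [P=1 RW=1 US=1 PS=0]
  L1: frame=0x34 idx=24 entry=0x35003 [P=1 RW=1 US=0 PS=0]
  ⇒ fault: PROTECTION_VIOLATION  — 2 lookups
#3 VA=0x1C12461 (w,user):
  L0: frame=0x28 idx=14 entry=0x36007 [P=1 RW=1 US=1 PS=0]
  L1: frame=0x36 idx=18 entry=0x39007 [P=1 RW=1 US=1 PS=0]
  → PA=0x39461  (2 entries read)
#4 VA=0x3E11237 (w,user):
  L0: frame=0x28 idx=31 entry=0x3D007 [P=1 RW=1 US=1 PS=0]
  L1: frame=0x3D idx=17 entry=0x40007 [P=1 RW=1 US=1 PS=0]
  → PA=0x40237  (2 entries read)
#5 VA=0x2619AE5 (r,kernel):
  L0: frame=0x28 idx=19 entry=0x43007 [P=1 RW=1 US=1 PS=0]
  L1: frame=0x43 idx=25 entry=0x61006 [P=0 RW=1 US=1 PS=0]
  ⇒ fault: PAGE_NOT_PRESENT  — 2 lookups

Entries read for #5: 2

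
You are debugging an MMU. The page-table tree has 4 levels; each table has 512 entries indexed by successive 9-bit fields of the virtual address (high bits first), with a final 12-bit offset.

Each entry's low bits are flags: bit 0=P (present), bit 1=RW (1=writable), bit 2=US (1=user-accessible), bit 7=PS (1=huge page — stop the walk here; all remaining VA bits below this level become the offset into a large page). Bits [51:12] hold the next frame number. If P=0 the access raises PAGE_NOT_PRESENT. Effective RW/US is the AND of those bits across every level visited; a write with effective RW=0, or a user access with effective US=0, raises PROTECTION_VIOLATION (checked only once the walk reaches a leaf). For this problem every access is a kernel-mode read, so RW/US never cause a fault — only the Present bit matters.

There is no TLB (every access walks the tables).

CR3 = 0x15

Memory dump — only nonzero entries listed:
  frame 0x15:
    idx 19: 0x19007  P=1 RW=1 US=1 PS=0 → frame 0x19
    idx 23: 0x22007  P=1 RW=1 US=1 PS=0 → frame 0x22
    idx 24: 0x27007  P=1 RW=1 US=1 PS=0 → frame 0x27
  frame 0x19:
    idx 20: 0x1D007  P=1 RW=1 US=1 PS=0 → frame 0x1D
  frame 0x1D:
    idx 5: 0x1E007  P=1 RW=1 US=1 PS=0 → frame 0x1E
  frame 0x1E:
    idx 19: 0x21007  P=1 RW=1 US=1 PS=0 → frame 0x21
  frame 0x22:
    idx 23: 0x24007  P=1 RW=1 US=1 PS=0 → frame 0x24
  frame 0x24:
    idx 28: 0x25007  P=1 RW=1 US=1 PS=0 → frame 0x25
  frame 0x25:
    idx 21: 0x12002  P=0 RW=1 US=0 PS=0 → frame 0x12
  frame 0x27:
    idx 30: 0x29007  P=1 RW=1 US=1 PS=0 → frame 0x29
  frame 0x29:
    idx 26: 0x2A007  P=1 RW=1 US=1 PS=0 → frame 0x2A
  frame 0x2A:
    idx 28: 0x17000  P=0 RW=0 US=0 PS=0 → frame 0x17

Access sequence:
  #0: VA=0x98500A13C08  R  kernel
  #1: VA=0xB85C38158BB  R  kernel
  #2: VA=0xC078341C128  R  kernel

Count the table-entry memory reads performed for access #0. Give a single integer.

Trace:
#0 VA=0x98500A13C08 (r,kernel):
  L0 @0x15[19] → 0x19007  P=1,RW=1,US=1,PS=0
  L1 @0x19[20] → 0x1D007  P=1,RW=1,US=1,PS=0
  L2 @0x1D[5] → 0x1E007  P=1,RW=1,US=1,PS=0
  L3 @0x1E[19] → 0x21007  P=1,RW=1,US=1,PS=0
  ⇒ phys 0x21C08  [4 reads]
#1 VA=0xB85C38158BB (r,kernel):
  L0 @0x15[23] → 0x22007  P=1,RW=1,US=1,PS=0
  L1 @0x22[23] → 0x24007  P=1,RW=1,US=1,PS=0
  L2 @0x24[28] → 0x25007  P=1,RW=1,US=1,PS=0
  L3 @0x25[21] → 0x12002  P=0,RW=1,US=0,PS=0
  ⇒ fault: PAGE_NOT_PRESENT  — 4 lookups
#2 VA=0xC078341C128 (r,kernel):
  L0 @0x15[24] → 0x27007  P=1,RW=1,US=1,PS=0
  L1 @0x27[30] → 0x29007  P=1,RW=1,US=1,PS=0
  L2 @0x29[26] → 0x2A007  P=1,RW=1,US=1,PS=0
  L3 @0x2A[28] → 0x17000  P=0,RW=0,US=0,PS=0
  ⇒ fault: PAGE_NOT_PRESENT  — 4 lookups

Entries read for #0: 4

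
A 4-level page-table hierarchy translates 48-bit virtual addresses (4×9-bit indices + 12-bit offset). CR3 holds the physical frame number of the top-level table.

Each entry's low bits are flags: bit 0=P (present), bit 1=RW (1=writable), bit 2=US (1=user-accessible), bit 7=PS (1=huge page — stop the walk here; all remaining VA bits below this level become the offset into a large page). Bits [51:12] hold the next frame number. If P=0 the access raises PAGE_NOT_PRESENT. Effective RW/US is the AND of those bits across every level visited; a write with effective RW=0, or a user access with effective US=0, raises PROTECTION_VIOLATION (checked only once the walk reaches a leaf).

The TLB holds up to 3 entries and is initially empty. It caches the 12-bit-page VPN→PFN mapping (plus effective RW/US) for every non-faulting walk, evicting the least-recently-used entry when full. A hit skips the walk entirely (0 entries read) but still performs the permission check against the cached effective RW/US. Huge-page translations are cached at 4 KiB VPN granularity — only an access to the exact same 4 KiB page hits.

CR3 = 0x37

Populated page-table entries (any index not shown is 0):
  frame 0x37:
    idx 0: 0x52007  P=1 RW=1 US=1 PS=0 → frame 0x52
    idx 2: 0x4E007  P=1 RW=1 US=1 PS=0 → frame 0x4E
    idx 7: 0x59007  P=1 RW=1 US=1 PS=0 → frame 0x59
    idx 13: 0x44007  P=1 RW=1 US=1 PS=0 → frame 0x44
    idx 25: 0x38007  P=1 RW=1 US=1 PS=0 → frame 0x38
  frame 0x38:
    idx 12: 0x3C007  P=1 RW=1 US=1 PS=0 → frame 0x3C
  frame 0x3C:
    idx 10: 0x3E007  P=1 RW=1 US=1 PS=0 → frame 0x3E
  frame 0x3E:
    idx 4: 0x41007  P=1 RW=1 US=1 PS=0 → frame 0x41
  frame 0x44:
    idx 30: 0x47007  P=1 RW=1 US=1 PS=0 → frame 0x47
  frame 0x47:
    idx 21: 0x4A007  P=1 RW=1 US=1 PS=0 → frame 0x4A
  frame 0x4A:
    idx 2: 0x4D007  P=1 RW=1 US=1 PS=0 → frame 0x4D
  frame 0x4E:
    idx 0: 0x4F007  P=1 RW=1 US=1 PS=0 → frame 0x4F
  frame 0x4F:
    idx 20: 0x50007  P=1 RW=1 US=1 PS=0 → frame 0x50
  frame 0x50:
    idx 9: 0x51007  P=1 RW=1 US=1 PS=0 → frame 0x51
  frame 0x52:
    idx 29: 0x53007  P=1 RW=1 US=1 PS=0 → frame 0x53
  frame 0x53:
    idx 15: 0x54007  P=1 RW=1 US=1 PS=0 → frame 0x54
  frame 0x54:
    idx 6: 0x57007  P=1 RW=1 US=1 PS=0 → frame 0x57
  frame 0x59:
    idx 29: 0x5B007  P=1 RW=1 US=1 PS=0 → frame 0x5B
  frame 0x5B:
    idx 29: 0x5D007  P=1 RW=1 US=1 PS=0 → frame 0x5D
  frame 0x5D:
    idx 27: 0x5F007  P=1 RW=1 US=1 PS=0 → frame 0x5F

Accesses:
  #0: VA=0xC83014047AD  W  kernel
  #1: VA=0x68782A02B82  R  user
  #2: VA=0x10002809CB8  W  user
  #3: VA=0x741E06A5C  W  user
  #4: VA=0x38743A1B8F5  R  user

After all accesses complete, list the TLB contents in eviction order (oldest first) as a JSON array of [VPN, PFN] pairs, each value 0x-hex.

Per-access translation:
#0 VA=0xC83014047AD (w,kernel):
  L0 @0x37[25] → 0x38007  P=1,RW=1,US=1,PS=0
  L1 @0x38[12] → 0x3C007  P=1,RW=1,US=1,PS=0
  L2 @0x3C[10] → 0x3E007  P=1,RW=1,US=1,PS=0
  L3 @0x3E[4] → 0x41007  P=1,RW=1,US=1,PS=0
  → PA=0x417AD  (4 entries read)
#1 VA=0x68782A02B82 (r,user):
  L0 @0x37[13] → 0x44007  P=1,RW=1,US=1,PS=0
  L1 @0x44[30] → 0x47007  P=1,RW=1,US=1,PS=0
  L2 @0x47[21] → 0x4A007  P=1,RW=1,US=1,PS=0
  L3 @0x4A[2] → 0x4D007  P=1,RW=1,US=1,PS=0
  → PA=0x4DB82  (4 entries read)
#2 VA=0x10002809CB8 (w,user):
  L0 @0x37[2] → 0x4E007  P=1,RW=1,US=1,PS=0
  L1 @0x4E[0] → 0x4F007  P=1,RW=1,US=1,PS=0
  L2 @0x4F[20] → 0x50007  P=1,RW=1,US=1,PS=0
  L3 @0x50[9] → 0x51007  P=1,RW=1,US=1,PS=0
  → PA=0x51CB8  (4 entries read)
#3 VA=0x741E06A5C (w,user):
  L0 @0x37[0] → 0x52007  P=1,RW=1,US=1,PS=0
  L1 @0x52[29] → 0x53007  P=1,RW=1,US=1,PS=0
  L2 @0x53[15] → 0x54007  P=1,RW=1,US=1,PS=0
  L3 @0x54[6] → 0x57007  P=1,RW=1,US=1,PS=0
  → PA=0x57A5C  (4 entries read)
#4 VA=0x38743A1B8F5 (r,user):
  L0 @0x37[7] → 0x59007  P=1,RW=1,US=1,PS=0
  L1 @0x59[29] → 0x5B007  P=1,RW=1,US=1,PS=0
  L2 @0x5B[29] → 0x5D007  P=1,RW=1,US=1,PS=0
  L3 @0x5D[27] → 0x5F007  P=1,RW=1,US=1,PS=0
  → PA=0x5F8F5  (4 entries read)

TLB: [["0x10002809", "0x51"], ["0x741E06", "0x57"], ["0x38743A1B", "0x5F"]]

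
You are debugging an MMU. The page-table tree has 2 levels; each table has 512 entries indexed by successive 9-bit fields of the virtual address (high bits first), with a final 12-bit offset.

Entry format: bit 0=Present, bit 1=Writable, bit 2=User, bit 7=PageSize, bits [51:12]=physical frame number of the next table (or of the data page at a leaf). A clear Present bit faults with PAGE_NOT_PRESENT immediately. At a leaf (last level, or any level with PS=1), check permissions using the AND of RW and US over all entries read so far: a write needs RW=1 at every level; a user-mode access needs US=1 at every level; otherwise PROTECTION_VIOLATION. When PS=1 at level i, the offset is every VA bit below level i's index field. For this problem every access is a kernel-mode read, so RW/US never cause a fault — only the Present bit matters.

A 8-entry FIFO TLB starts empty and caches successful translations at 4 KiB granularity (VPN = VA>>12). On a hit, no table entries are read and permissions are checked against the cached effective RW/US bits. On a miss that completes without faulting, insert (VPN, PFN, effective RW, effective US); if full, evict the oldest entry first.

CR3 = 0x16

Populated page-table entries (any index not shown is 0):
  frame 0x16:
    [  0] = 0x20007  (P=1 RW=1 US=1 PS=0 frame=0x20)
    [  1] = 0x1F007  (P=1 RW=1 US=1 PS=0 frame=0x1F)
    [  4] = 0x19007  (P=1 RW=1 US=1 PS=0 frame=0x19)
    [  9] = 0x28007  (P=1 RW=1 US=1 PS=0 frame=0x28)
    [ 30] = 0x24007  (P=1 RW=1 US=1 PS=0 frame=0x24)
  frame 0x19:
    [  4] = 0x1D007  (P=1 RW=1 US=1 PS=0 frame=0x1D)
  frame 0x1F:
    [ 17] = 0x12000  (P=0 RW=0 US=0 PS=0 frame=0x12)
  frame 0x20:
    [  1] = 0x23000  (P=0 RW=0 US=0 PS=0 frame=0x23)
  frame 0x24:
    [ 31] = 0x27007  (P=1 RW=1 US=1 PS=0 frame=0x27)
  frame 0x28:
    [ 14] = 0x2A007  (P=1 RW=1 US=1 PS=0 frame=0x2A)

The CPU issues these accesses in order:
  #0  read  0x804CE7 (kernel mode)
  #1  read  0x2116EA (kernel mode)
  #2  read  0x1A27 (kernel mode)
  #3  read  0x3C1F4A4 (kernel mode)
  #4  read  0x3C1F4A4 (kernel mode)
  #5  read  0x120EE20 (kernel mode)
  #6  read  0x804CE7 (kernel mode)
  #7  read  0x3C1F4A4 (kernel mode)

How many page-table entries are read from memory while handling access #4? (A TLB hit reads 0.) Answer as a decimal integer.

Trace:
#0 VA=0x804CE7 (r,kernel):
  lvl0: tbl 0x16, slot 4 ⇒ 0x19007 (P1/RW1/US1/PS0)
  lvl1: tbl 0x19, slot 4 ⇒ 0x1D007 (P1/RW1/US1/PS0)
  → PA=0x1DCE7  (2 entries read)
#1 VA=0x2116EA (r,kernel):
  lvl0: tbl 0x16, slot 1 ⇒ 0x1F007 (P1/RW1/US1/PS0)
  lvl1: tbl 0x1F, slot 17 ⇒ 0x12000 (P0/RW0/US0/PS0)
  → PAGE_NOT_PRESENT  (2 entries read)
#2 VA=0x1A27 (r,kernel):
  lvl0: tbl 0x16, slot 0 ⇒ 0x20007 (P1/RW1/US1/PS0)
  lvl1: tbl 0x20, slot 1 ⇒ 0x23000 (P0/RW0/US0/PS0)
  → PAGE_NOT_PRESENT  (2 entries read)
#3 VA=0x3C1F4A4 (r,kernel):
  lvl0: tbl 0x16, slot 30 ⇒ 0x24007 (P1/RW1/US1/PS0)
  lvl1: tbl 0x24, slot 31 ⇒ 0x27007 (P1/RW1/US1/PS0)
  → PA=0x274A4  (2 entries read)
#4 VA=0x3C1F4A4 (r,kernel):
  TLB hit vpn=0x3C1F → PA=0x274A4
#5 VA=0x120EE20 (r,kernel):
  lvl0: tbl 0x16, slot 9 ⇒ 0x28007 (P1/RW1/US1/PS0)
  lvl1: tbl 0x28, slot 14 ⇒ 0x2A007 (P1/RW1/US1/PS0)
  → PA=0x2AE20  (2 entries read)
#6 VA=0x804CE7 (r,kernel):
  TLB hit vpn=0x804 → PA=0x1DCE7
#7 VA=0x3C1F4A4 (r,kernel):
  TLB hit vpn=0x3C1F → PA=0x274A4

Entries read for #4: 0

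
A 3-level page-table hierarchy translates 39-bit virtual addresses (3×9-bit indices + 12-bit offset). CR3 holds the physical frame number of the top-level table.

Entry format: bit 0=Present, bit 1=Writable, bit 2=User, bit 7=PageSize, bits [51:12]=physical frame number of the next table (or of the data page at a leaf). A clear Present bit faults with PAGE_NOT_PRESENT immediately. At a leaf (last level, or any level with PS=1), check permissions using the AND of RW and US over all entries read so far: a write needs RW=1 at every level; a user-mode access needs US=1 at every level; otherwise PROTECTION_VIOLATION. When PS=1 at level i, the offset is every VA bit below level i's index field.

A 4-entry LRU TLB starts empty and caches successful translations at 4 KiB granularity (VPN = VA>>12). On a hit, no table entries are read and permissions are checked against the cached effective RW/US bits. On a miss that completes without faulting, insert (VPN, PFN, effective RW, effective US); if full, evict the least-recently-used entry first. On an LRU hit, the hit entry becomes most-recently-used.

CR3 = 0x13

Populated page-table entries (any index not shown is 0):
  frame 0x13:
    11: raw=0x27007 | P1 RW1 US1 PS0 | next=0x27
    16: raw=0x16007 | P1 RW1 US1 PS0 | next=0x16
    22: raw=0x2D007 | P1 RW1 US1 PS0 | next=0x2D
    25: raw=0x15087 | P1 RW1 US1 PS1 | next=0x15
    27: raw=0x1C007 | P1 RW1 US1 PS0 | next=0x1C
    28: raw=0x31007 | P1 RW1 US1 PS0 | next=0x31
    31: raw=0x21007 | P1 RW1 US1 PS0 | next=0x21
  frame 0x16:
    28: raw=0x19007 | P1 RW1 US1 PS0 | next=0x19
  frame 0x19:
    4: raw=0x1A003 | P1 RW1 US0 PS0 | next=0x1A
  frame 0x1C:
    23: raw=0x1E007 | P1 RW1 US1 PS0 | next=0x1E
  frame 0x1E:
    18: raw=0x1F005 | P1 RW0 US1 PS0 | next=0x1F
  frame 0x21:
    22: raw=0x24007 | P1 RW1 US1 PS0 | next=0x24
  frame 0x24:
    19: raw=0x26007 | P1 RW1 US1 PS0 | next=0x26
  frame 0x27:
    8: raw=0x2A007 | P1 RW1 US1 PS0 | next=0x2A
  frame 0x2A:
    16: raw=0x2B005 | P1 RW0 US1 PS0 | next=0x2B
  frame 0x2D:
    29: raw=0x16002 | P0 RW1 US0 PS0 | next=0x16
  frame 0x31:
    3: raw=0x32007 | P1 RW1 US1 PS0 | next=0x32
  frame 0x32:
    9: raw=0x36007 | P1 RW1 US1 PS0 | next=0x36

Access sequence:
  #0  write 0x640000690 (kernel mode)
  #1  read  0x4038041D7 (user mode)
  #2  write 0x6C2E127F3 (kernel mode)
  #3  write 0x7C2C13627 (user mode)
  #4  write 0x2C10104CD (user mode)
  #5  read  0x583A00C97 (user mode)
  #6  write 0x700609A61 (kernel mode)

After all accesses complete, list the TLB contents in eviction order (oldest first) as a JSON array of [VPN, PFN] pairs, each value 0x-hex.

Trace:
#0 VA=0x640000690 (w,kernel):
  [0] read 0x13 idx=25: raw=0x15087 flags P=1 W=1 U=1 S=1
  ⇒ phys 0x15690 (huge @L0)  [1 reads]
#1 VA=0x4038041D7 (r,user):
  [0] read 0x13 idx=16: raw=0x16007 flags P=1 W=1 U=1 S=0
  [1] read 0x16 idx=28: raw=0x19007 flags P=1 W=1 U=1 S=0
  [2] read 0x19 idx=4: raw=0x1A003 flags P=1 W=1 U=0 S=0
  ✗ PROTECTION_VIOLATION  [3 reads]
#2 VA=0x6C2E127F3 (w,kernel):
  [0] read 0x13 idx=27: raw=0x1C007 flags P=1 W=1 U=1 S=0
  [1] read 0x1C idx=23: raw=0x1E007 flags P=1 W=1 U=1 S=0
  [2] read 0x1E idx=18: raw=0x1F005 flags P=1 W=0 U=1 S=0
  ✗ PROTECTION_VIOLATION  [3 reads]
#3 VA=0x7C2C13627 (w,user):
  [0] read 0x13 idx=31: raw=0x21007 flags P=1 W=1 U=1 S=0
  [1] read 0x21 idx=22: raw=0x24007 flags P=1 W=1 U=1 S=0
  [2] read 0x24 idx=19: raw=0x26007 flags P=1 W=1 U=1 S=0
  ⇒ phys 0x26627  [3 reads]
#4 VA=0x2C10104CD (w,user):
  [0] read 0x13 idx=11: raw=0x27007 flags P=1 W=1 U=1 S=0
  [1] read 0x27 idx=8: raw=0x2A007 flags P=1 W=1 U=1 S=0
  [2] read 0x2A idx=16: raw=0x2B005 flags P=1 W=0 U=1 S=0
  ✗ PROTECTION_VIOLATION  [3 reads]
#5 VA=0x583A00C97 (r,user):
  [0] read 0x13 idx=22: raw=0x2D007 flags P=1 W=1 U=1 S=0
  [1] read 0x2D idx=29: raw=0x16002 flags P=0 W=1 U=0 S=0
  ✗ PAGE_NOT_PRESENT  [2 reads]
#6 VA=0x700609A61 (w,kernel):
  [0] read 0x13 idx=28: raw=0x31007 flags P=1 W=1 U=1 S=0
  [1] read 0x31 idx=3: raw=0x32007 flags P=1 W=1 U=1 S=0
  [2] read 0x32 idx=9: raw=0x36007 flags P=1 W=1 U=1 S=0
  ⇒ phys 0x36A61  [3 reads]

TLB: [["0x640000", "0x15"], ["0x7C2C13", "0x26"], ["0x700609", "0x36"]]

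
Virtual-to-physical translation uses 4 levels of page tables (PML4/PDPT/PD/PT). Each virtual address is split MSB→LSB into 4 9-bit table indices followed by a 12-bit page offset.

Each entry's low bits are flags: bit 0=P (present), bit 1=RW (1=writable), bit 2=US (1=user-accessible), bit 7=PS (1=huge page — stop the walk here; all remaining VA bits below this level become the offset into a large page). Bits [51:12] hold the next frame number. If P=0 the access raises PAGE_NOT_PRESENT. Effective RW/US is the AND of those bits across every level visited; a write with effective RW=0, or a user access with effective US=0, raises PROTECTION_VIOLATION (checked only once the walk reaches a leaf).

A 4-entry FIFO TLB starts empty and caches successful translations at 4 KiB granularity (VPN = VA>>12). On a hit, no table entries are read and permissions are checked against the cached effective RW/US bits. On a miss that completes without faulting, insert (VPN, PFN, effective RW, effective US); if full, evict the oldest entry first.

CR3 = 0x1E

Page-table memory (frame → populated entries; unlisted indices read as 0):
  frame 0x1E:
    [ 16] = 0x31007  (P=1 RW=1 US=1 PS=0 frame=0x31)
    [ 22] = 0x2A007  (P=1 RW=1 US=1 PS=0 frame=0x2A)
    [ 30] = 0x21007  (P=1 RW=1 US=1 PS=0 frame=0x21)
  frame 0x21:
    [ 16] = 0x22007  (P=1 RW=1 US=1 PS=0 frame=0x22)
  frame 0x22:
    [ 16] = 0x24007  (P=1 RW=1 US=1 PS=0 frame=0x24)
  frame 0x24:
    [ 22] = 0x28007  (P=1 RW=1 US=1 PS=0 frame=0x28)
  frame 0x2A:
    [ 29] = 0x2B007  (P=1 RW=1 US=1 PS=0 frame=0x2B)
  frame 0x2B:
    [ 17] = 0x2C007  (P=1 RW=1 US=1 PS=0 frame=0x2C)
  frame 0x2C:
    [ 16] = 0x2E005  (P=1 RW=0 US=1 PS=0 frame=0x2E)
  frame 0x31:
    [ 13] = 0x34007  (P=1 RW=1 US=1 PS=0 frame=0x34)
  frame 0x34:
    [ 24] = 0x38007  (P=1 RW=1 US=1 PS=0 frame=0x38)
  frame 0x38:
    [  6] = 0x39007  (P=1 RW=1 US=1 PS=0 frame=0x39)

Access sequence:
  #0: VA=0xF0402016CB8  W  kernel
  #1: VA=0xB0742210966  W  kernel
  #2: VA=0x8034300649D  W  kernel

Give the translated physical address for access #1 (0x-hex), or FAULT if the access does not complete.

Walk each access:
#0 VA=0xF0402016CB8 (w,kernel):
  L0 @0x1E[30] → 0x21007  P=1,RW=1,US=1,PS=0
  L1 @0x21[16] → 0x22007  P=1,RW=1,US=1,PS=0
  L2 @0x22[16] → 0x24007  P=1,RW=1,US=1,PS=0
  L3 @0x24[22] → 0x28007  P=1,RW=1,US=1,PS=0
  ✓ 0x28CB8  — 4 lookups
#1 VA=0xB0742210966 (w,kernel):
  L0 @0x1E[22] → 0x2A007  P=1,RW=1,US=1,PS=0
  L1 @0x2A[29] → 0x2B007  P=1,RW=1,US=1,PS=0
  L2 @0x2B[17] → 0x2C007  P=1,RW=1,US=1,PS=0
  L3 @0x2C[16] → 0x2E005  P=1,RW=0,US=1,PS=0
  → PROTECTION_VIOLATION  (4 entries read)
#2 VA=0x8034300649D (w,kernel):
  L0 @0x1E[16] → 0x31007  P=1,RW=1,US=1,PS=0
  L1 @0x31[13] → 0x34007  P=1,RW=1,US=1,PS=0
  L2 @0x34[24] → 0x38007  P=1,RW=1,US=1,PS=0
  L3 @0x38[6] → 0x39007  P=1,RW=1,US=1,PS=0
  ✓ 0x3949D  — 4 lookups

Access #1 PA: FAULT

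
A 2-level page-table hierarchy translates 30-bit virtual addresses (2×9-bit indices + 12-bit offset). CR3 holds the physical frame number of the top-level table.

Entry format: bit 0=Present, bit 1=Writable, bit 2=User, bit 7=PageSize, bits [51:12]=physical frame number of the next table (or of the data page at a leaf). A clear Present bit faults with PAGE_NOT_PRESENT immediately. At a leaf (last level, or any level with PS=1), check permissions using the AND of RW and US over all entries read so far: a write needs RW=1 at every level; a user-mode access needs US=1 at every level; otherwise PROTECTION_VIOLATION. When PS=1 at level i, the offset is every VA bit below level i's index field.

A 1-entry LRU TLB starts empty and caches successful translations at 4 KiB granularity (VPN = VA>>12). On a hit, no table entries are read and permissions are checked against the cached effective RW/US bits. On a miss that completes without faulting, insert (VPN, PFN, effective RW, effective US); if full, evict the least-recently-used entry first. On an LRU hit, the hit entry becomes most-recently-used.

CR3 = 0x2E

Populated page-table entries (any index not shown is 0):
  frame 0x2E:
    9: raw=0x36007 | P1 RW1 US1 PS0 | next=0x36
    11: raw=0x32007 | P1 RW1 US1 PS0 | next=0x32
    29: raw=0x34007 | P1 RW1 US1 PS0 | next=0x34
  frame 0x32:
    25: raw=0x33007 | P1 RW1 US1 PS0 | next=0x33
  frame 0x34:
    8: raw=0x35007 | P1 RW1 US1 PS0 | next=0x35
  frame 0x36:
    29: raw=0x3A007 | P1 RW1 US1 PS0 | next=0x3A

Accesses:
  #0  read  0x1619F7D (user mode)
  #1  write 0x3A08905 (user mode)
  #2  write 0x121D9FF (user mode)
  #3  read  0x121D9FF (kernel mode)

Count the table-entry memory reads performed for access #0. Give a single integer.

Trace:
#0 VA=0x1619F7D (r,user):
  [0] read 0x2E idx=11: raw=0x32007 flags P=1 W=1 U=1 S=0
  [1] read 0x32 idx=25: raw=0x33007 flags P=1 W=1 U=1 S=0
  ⇒ phys 0x33F7D  [2 reads]
#1 VA=0x3A08905 (w,user):
  [0] read 0x2E idx=29: raw=0x34007 flags P=1 W=1 U=1 S=0
  [1] read 0x34 idx=8: raw=0x35007 flags P=1 W=1 U=1 S=0
  ⇒ phys 0x35905  [2 reads]
#2 VA=0x121D9FF (w,user):
  [0] read 0x2E idx=9: raw=0x36007 flags P=1 W=1 U=1 S=0
  [1] read 0x36 idx=29: raw=0x3A007 flags P=1 W=1 U=1 S=0
  ⇒ phys 0x3A9FF  [2 reads]
#3 VA=0x121D9FF (r,kernel):
  TLB hit vpn=0x121D → PA=0x3A9FF

Entries read for #0: 2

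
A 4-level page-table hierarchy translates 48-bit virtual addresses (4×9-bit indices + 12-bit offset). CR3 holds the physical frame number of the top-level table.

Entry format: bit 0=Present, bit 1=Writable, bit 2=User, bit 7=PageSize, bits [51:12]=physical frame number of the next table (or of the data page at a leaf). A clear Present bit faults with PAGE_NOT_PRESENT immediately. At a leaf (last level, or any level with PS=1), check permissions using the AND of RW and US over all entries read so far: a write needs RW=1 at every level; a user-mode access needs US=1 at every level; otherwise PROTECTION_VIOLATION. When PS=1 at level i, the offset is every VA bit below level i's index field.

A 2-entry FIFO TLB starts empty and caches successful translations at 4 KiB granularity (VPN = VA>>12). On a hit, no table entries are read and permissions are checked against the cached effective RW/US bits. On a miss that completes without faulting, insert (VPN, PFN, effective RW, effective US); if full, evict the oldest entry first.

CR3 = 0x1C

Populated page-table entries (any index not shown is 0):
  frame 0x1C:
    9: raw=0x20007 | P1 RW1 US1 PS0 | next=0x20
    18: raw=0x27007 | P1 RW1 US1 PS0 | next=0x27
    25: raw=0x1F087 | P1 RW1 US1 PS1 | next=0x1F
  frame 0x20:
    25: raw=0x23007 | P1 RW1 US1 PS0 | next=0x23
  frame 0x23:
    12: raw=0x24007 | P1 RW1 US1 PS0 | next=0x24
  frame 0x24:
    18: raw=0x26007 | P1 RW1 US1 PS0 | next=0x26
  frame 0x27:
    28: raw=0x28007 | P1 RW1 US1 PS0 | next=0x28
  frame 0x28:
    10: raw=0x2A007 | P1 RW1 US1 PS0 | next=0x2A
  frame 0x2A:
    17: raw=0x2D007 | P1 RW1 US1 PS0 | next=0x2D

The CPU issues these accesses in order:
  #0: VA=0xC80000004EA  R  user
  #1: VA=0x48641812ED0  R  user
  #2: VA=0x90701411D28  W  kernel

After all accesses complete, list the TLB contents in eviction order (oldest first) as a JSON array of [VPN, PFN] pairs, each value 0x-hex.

Trace:
#0 VA=0xC80000004EA (r,user):
  L0 @0x1C[25] → 0x1F087  P=1,RW=1,US=1,PS=1
  → PA=0x1F4EA (huge @L0)  (1 entries read)
#1 VA=0x48641812ED0 (r,user):
  L0 @0x1C[9] → 0x20007  P=1,RW=1,US=1,PS=0
  L1 @0x20[25] → 0x23007  P=1,RW=1,US=1,PS=0
  L2 @0x23[12] → 0x24007  P=1,RW=1,US=1,PS=0
  L3 @0x24[18] → 0x26007  P=1,RW=1,US=1,PS=0
  → PA=0x26ED0  (4 entries read)
#2 VA=0x90701411D28 (w,kernel):
  L0 @0x1C[18] → 0x27007  P=1,RW=1,US=1,PS=0
  L1 @0x27[28] → 0x28007  P=1,RW=1,US=1,PS=0
  L2 @0x28[10] → 0x2A007  P=1,RW=1,US=1,PS=0
  L3 @0x2A[17] → 0x2D007  P=1,RW=1,US=1,PS=0
  → PA=0x2DD28  (4 entries read)

TLB: [["0x48641812", "0x26"], ["0x90701411", "0x2D"]]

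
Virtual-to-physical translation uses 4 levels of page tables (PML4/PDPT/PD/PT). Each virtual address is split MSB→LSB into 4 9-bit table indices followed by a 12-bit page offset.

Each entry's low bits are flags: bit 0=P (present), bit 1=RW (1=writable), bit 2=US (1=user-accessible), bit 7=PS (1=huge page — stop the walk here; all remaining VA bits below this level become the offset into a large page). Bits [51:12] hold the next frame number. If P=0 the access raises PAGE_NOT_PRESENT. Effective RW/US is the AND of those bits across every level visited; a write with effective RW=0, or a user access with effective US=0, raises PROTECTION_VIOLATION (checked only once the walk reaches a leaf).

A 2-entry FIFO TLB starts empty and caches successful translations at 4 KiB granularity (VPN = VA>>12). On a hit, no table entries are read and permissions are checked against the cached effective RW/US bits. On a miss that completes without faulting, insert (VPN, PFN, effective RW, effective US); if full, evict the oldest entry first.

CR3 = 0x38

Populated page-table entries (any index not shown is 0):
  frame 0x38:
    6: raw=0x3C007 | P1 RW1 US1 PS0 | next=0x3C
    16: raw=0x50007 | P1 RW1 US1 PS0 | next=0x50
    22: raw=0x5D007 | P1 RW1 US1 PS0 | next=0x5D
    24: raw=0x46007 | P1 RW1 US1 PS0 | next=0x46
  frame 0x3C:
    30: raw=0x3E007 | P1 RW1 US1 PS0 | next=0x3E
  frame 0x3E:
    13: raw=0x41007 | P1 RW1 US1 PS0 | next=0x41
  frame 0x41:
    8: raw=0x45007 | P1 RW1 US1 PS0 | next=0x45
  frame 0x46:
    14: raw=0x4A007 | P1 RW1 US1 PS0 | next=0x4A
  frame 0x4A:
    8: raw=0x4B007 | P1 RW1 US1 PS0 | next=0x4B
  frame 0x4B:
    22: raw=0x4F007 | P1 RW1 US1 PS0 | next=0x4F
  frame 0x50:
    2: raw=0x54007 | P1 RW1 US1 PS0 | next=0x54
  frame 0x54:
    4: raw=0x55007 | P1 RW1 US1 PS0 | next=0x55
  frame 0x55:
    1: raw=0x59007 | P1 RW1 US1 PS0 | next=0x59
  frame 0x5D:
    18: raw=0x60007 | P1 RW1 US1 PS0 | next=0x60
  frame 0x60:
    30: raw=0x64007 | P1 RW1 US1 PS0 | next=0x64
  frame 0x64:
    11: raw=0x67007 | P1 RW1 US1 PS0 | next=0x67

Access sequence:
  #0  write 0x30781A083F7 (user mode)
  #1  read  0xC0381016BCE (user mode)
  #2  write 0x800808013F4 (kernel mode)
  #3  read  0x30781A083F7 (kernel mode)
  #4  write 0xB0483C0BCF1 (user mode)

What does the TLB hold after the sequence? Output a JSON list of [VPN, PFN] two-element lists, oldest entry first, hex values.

Walk each access:
#0 VA=0x30781A083F7 (w,user):
  [0] read 0x38 idx=6: raw=0x3C007 flags P=1 W=1 U=1 S=0
  [1] read 0x3C idx=30: raw=0x3E007 flags P=1 W=1 U=1 S=0
  [2] read 0x3E idx=13: raw=0x41007 flags P=1 W=1 U=1 S=0
  [3] read 0x41 idx=8: raw=0x45007 flags P=1 W=1 U=1 S=0
  ✓ 0x453F7  — 4 lookups
#1 VA=0xC0381016BCE (r,user):
  [0] read 0x38 idx=24: raw=0x46007 flags P=1 W=1 U=1 S=0
  [1] read 0x46 idx=14: raw=0x4A007 flags P=1 W=1 U=1 S=0
  [2] read 0x4A idx=8: raw=0x4B007 flags P=1 W=1 U=1 S=0
  [3] read 0x4B idx=22: raw=0x4F007 flags P=1 W=1 U=1 S=0
  ✓ 0x4FBCE  — 4 lookups
#2 VA=0x800808013F4 (w,kernel):
  [0] read 0x38 idx=16: raw=0x50007 flags P=1 W=1 U=1 S=0
  [1] read 0x50 idx=2: raw=0x54007 flags P=1 W=1 U=1 S=0
  [2] read 0x54 idx=4: raw=0x55007 flags P=1 W=1 U=1 S=0
  [3] read 0x55 idx=1: raw=0x59007 flags P=1 W=1 U=1 S=0
  ✓ 0x593F4  — 4 lookups
#3 VA=0x30781A083F7 (r,kernel):
  [0] read 0x38 idx=6: raw=0x3C007 flags P=1 W=1 U=1 S=0
  [1] read 0x3C idx=30: raw=0x3E007 flags P=1 W=1 U=1 S=0
  [2] read 0x3E idx=13: raw=0x41007 flags P=1 W=1 U=1 S=0
  [3] read 0x41 idx=8: raw=0x45007 flags P=1 W=1 U=1 S=0
  ✓ 0x453F7  — 4 lookups
#4 VA=0xB0483C0BCF1 (w,user):
  [0] read 0x38 idx=22: raw=0x5D007 flags P=1 W=1 U=1 S=0
  [1] read 0x5D idx=18: raw=0x60007 flags P=1 W=1 U=1 S=0
  [2] read 0x60 idx=30: raw=0x64007 flags P=1 W=1 U=1 S=0
  [3] read 0x64 idx=11: raw=0x67007 flags P=1 W=1 U=1 S=0
  ✓ 0x67CF1  — 4 lookups

TLB: [["0x30781A08", "0x45"], ["0xB0483C0B", "0x67"]]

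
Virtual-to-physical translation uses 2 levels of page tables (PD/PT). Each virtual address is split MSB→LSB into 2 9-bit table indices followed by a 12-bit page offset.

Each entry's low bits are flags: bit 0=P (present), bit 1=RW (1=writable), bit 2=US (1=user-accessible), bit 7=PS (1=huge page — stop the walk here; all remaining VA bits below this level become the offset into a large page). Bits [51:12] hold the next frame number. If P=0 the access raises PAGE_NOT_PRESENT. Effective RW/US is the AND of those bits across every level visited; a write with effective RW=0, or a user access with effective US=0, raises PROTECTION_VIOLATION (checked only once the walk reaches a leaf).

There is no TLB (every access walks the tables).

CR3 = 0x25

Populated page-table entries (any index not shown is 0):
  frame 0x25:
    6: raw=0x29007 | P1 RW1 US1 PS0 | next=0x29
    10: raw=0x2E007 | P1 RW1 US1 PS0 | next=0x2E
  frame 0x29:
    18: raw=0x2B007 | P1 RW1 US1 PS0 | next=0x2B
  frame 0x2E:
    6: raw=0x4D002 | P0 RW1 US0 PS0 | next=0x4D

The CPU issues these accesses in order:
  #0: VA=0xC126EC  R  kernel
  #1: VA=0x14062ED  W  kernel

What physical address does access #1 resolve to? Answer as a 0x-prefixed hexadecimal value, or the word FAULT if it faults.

Walk each access:
#0 VA=0xC126EC (r,kernel):
  L0 @0x25[6] → 0x29007  P=1,RW=1,US=1,PS=0
  L1 @0x29[18] → 0x2B007  P=1,RW=1,US=1,PS=0
  ⇒ phys 0x2B6EC  [2 reads]
#1 VA=0x14062ED (w,kernel):
  L0 @0x25[10] → 0x2E007  P=1,RW=1,US=1,PS=0
  L1 @0x2E[6] → 0x4D002  P=0,RW=1,US=0,PS=0
  → PAGE_NOT_PRESENT  (2 entries read)

Access #1 PA: FAULT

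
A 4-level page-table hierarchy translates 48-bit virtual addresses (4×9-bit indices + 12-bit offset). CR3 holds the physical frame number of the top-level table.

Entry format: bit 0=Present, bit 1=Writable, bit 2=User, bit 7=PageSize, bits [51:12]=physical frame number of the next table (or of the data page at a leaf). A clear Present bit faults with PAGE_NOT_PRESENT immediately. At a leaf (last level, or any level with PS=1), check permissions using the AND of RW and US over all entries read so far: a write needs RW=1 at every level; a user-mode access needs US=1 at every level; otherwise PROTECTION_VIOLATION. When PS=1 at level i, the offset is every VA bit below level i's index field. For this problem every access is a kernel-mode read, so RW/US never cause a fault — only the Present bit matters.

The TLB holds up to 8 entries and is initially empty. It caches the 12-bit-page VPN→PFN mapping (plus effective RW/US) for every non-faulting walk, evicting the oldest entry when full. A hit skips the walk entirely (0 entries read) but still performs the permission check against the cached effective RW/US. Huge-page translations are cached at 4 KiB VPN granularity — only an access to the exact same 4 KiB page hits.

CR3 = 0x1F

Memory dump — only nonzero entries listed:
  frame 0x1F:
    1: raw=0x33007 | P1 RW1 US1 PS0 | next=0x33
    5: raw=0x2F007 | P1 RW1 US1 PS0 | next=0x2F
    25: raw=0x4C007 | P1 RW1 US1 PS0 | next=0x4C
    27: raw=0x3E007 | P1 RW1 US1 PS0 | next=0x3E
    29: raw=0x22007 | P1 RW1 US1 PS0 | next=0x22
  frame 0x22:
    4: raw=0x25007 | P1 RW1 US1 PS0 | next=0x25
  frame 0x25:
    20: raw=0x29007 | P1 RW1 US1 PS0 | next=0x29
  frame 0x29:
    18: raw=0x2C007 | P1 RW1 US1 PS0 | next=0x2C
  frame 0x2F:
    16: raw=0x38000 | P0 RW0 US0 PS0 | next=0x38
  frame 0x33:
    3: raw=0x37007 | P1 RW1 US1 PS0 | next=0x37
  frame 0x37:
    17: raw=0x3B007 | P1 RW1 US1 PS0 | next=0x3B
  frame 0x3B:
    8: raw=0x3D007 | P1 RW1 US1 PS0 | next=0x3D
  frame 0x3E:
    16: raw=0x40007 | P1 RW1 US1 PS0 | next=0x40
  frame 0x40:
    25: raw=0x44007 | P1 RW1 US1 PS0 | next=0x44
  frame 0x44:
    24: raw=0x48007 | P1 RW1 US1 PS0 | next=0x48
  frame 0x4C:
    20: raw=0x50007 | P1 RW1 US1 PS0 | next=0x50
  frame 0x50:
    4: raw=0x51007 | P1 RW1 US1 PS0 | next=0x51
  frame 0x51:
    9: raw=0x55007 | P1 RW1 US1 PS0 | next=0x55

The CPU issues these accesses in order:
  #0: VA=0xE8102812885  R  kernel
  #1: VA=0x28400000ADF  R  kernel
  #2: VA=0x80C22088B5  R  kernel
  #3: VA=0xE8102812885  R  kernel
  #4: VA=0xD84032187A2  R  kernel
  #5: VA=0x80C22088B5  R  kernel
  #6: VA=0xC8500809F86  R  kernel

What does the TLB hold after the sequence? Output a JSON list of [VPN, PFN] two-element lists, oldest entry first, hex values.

Per-access translation:
#0 VA=0xE8102812885 (r,kernel):
  L0 @0x1F[29] → 0x22007  P=1,RW=1,US=1,PS=0
  L1 @0x22[4] → 0x25007  P=1,RW=1,US=1,PS=0
  L2 @0x25[20] → 0x29007  P=1,RW=1,US=1,PS=0
  L3 @0x29[18] → 0x2C007  P=1,RW=1,US=1,PS=0
  → PA=0x2C885  (4 entries read)
#1 VA=0x28400000ADF (r,kernel):
  L0 @0x1F[5] → 0x2F007  P=1,RW=1,US=1,PS=0
  L1 @0x2F[16] → 0x38000  P=0,RW=0,US=0,PS=0
  → PAGE_NOT_PRESENT  (2 entries read)
#2 VA=0x80C22088B5 (r,kernel):
  L0 @0x1F[1] → 0x33007  P=1,RW=1,US=1,PS=0
  L1 @0x33[3] → 0x37007  P=1,RW=1,US=1,PS=0
  L2 @0x37[17] → 0x3B007  P=1,RW=1,US=1,PS=0
  L3 @0x3B[8] → 0x3D007  P=1,RW=1,US=1,PS=0
  → PA=0x3D8B5  (4 entries read)
#3 VA=0xE8102812885 (r,kernel):
  TLB hit vpn=0xE8102812 → PA=0x2C885
#4 VA=0xD84032187A2 (r,kernel):
  L0 @0x1F[27] → 0x3E007  P=1,RW=1,US=1,PS=0
  L1 @0x3E[16] → 0x40007  P=1,RW=1,US=1,PS=0
  L2 @0x40[25] → 0x44007  P=1,RW=1,US=1,PS=0
  L3 @0x44[24] → 0x48007  P=1,RW=1,US=1,PS=0
  → PA=0x487A2  (4 entries read)
#5 VA=0x80C22088B5 (r,kernel):
  TLB hit vpn=0x80C2208 → PA=0x3D8B5
#6 VA=0xC8500809F86 (r,kernel):
  L0 @0x1F[25] → 0x4C007  P=1,RW=1,US=1,PS=0
  L1 @0x4C[20] → 0x50007  P=1,RW=1,US=1,PS=0
  L2 @0x50[4] → 0x51007  P=1,RW=1,US=1,PS=0
  L3 @0x51[9] → 0x55007  P=1,RW=1,US=1,PS=0
  → PA=0x55F86  (4 entries read)

TLB: [["0xE8102812", "0x2C"], ["0x80C2208", "0x3D"], ["0xD8403218", "0x48"], ["0xC8500809", "0x55"]]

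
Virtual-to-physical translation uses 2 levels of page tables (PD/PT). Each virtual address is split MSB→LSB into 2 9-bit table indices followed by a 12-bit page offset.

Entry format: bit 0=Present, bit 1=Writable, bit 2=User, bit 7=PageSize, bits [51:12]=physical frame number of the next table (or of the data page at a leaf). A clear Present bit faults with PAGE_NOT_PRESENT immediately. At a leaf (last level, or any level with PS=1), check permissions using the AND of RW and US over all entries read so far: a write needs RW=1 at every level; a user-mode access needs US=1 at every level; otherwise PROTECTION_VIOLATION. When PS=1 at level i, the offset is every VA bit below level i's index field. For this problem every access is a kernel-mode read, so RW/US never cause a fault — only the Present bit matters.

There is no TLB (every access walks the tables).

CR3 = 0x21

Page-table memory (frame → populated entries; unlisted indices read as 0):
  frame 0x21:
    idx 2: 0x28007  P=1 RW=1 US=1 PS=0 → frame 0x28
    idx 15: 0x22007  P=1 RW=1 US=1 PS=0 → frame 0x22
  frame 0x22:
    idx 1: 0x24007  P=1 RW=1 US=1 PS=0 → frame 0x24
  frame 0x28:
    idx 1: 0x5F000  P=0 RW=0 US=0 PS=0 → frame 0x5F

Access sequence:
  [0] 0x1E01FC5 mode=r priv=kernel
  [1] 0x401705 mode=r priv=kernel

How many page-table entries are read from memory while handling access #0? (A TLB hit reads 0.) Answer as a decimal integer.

Per-access translation:
#0 VA=0x1E01FC5 (r,kernel):
  L0 @0x21[15] → 0x22007  P=1,RW=1,US=1,PS=0
  L1 @0x22[1] → 0x24007  P=1,RW=1,US=1,PS=0
  ✓ 0x24FC5  — 2 lookups
#1 VA=0x401705 (r,kernel):
  L0 @0x21[2] → 0x28007  P=1,RW=1,US=1,PS=0
  L1 @0x28[1] → 0x5F000  P=0,RW=0,US=0,PS=0
  → PAGE_NOT_PRESENT  (2 entries read)

Entries read for #0: 2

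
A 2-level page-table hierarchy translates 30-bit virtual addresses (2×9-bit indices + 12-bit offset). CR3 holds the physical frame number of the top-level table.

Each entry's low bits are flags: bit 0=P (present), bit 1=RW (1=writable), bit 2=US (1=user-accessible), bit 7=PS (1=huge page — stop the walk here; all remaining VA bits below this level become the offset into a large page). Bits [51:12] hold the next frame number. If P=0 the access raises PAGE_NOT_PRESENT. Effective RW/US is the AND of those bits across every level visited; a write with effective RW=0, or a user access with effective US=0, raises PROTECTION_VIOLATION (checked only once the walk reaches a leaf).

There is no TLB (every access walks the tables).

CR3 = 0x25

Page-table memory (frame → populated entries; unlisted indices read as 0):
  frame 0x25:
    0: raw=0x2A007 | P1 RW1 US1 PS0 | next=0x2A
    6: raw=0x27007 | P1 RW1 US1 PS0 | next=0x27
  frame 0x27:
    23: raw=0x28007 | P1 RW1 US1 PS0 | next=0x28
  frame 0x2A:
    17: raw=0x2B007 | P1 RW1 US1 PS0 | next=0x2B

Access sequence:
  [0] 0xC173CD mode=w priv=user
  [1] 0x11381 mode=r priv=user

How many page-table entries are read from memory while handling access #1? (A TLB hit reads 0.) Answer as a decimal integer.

Trace:
#0 VA=0xC173CD (w,user):
  L0: frame=0x25 idx=6 entry=0x27007 [P=1 RW=1 US=1 PS=0]
  L1: frame=0x27 idx=23 entry=0x28007 [P=1 RW=1 US=1 PS=0]
  → PA=0x283CD  (2 entries read)
#1 VA=0x11381 (r,user):
  L0: frame=0x25 idx=0 entry=0x2A007 [P=1 RW=1 US=1 PS=0]
  L1: frame=0x2A idx=17 entry=0x2B007 [P=1 RW=1 US=1 PS=0]
  → PA=0x2B381  (2 entries read)

Entries read for #1: 2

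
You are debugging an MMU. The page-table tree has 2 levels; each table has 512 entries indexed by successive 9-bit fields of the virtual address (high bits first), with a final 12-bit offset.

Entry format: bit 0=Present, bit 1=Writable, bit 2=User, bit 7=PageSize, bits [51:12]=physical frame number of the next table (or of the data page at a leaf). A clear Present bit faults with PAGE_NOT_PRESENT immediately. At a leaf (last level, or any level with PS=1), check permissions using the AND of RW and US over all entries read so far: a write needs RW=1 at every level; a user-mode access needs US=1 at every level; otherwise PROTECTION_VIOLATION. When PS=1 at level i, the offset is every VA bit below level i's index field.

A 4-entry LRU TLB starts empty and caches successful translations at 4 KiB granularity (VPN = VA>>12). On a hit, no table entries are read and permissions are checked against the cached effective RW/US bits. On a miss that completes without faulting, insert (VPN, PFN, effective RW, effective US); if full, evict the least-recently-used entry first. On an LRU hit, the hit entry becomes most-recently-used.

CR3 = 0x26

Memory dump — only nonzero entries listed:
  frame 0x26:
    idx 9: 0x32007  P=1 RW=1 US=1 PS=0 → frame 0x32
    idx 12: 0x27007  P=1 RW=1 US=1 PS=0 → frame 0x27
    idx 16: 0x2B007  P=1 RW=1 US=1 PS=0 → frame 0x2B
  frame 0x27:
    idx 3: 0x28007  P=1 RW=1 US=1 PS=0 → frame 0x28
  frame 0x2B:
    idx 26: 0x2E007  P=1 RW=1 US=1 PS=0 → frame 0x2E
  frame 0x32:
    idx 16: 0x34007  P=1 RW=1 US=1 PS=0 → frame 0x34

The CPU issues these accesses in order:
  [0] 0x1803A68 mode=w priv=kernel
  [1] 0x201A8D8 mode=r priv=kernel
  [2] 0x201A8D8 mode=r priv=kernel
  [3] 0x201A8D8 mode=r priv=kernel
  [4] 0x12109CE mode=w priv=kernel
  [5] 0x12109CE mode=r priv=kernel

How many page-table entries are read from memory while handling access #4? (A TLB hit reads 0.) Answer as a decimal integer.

Per-access translation:
#0 VA=0x1803A68 (w,kernel):
  L0: frame=0x26 idx=12 entry=0x27007 [P=1 RW=1 US=1 PS=0]
  L1: frame=0x27 idx=3 entry=0x28007 [P=1 RW=1 US=1 PS=0]
  ⇒ phys 0x28A68  [2 reads]
#1 VA=0x201A8D8 (r,kernel):
  L0: frame=0x26 idx=16 entry=0x2B007 [P=1 RW=1 US=1 PS=0]
  L1: frame=0x2B idx=26 entry=0x2E007 [P=1 RW=1 US=1 PS=0]
  ⇒ phys 0x2E8D8  [2 reads]
#2 VA=0x201A8D8 (r,kernel):
  TLB hit vpn=0x201A → PA=0x2E8D8
#3 VA=0x201A8D8 (r,kernel):
  TLB hit vpn=0x201A → PA=0x2E8D8
#4 VA=0x12109CE (w,kernel):
  L0: frame=0x26 idx=9 entry=0x32007 [P=1 RW=1 US=1 PS=0]
  L1: frame=0x32 idx=16 entry=0x34007 [P=1 RW=1 US=1 PS=0]
  ⇒ phys 0x349CE  [2 reads]
#5 VA=0x12109CE (r,kernel):
  TLB hit vpn=0x1210 → PA=0x349CE

Entries read for #4: 2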